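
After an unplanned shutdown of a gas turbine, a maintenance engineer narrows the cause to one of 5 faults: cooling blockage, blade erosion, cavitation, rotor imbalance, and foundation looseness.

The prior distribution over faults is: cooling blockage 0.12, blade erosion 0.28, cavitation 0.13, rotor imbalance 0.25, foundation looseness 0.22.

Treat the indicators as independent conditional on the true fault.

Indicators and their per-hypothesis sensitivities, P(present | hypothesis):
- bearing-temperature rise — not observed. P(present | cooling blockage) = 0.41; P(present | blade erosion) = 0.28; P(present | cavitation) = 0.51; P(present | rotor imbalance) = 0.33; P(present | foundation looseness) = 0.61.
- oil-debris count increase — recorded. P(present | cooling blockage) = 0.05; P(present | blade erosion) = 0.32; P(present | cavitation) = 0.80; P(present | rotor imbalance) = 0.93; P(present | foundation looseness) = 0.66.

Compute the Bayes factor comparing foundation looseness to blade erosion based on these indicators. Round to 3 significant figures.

The Bayes factor is the ratio of the joint likelihoods of the indicator pattern under the two hypotheses (using 1 − P(present | H) for each absent indicator).
  foundation looseness: (1 − 0.61) × 0.66 = 0.2574
  blade erosion: (1 − 0.28) × 0.32 = 0.2304
Bayes factor = 0.2574 / 0.2304 ≈ 1.12

1.12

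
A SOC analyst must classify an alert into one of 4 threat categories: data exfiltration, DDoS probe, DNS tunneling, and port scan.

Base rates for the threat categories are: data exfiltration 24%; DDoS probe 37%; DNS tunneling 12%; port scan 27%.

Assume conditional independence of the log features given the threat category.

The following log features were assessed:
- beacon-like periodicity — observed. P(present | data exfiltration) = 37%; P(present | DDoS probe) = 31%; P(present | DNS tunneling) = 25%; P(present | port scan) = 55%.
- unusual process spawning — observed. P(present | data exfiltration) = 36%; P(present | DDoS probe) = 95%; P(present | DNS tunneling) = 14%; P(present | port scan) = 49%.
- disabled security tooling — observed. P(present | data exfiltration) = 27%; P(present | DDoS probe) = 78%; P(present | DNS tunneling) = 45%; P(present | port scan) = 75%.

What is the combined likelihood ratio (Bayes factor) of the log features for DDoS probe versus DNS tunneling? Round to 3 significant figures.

The Bayes factor is the ratio of the joint likelihoods of the log feature pattern under the two hypotheses.
  DDoS probe: 0.31 × 0.95 × 0.78 = 0.22971
  DNS tunneling: 0.25 × 0.14 × 0.45 = 0.01575
Bayes factor = 0.22971 / 0.01575 ≈ 14.6

14.6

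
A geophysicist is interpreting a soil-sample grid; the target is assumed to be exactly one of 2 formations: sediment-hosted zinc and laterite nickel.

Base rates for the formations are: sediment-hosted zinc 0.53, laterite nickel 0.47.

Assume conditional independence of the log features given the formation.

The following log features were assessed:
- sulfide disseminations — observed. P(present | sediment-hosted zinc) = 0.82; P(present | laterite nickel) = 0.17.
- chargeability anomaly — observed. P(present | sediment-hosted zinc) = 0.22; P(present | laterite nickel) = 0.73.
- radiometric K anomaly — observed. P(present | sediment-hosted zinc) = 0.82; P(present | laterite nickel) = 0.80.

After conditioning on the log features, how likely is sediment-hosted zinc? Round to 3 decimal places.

Multiply each prior by the joint likelihood of the log feature pattern:
  sediment-hosted zinc: 0.53 × 0.82 × 0.22 × 0.82 = 0.078402
  laterite nickel: 0.47 × 0.17 × 0.73 × 0.80 = 0.046662
The unnormalized weights sum to 0.12506.
P(sediment-hosted zinc | evidence) = 0.078402 / 0.12506 ≈ 0.627.

0.627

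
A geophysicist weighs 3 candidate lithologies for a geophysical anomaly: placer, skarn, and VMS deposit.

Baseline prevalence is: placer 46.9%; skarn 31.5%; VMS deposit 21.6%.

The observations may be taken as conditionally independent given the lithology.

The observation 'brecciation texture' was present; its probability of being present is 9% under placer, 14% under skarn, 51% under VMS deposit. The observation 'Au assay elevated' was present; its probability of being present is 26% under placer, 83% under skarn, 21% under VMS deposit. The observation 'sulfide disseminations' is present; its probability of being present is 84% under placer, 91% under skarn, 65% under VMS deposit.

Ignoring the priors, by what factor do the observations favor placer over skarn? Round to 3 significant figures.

The Bayes factor is the ratio of the joint likelihoods of the evidence pattern under the two hypotheses.
  placer: 0.09 × 0.26 × 0.84 = 0.019656
  skarn: 0.14 × 0.83 × 0.91 = 0.10574
Bayes factor = 0.019656 / 0.10574 ≈ 0.186

0.186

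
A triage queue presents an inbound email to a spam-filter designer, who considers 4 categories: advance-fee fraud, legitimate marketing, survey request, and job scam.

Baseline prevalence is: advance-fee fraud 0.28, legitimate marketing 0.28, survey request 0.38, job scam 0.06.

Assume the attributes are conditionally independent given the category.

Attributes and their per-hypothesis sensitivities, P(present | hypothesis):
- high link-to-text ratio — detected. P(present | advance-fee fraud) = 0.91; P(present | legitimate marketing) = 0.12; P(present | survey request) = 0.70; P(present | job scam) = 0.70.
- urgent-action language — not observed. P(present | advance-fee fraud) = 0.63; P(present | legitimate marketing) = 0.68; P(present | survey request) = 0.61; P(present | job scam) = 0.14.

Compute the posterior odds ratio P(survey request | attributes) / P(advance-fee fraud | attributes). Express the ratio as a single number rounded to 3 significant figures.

The normalizing constant cancels in an odds ratio, so compute prior × likelihood for the two hypotheses only (using 1 − P(present | H) for each absent attribute):
  survey request: 0.38 × 0.70 × (1 − 0.61) = 0.10374
  advance-fee fraud: 0.28 × 0.91 × (1 − 0.63) = 0.094276
Odds(survey request : advance-fee fraud) = 0.10374 / 0.094276 ≈ 1.10.

1.10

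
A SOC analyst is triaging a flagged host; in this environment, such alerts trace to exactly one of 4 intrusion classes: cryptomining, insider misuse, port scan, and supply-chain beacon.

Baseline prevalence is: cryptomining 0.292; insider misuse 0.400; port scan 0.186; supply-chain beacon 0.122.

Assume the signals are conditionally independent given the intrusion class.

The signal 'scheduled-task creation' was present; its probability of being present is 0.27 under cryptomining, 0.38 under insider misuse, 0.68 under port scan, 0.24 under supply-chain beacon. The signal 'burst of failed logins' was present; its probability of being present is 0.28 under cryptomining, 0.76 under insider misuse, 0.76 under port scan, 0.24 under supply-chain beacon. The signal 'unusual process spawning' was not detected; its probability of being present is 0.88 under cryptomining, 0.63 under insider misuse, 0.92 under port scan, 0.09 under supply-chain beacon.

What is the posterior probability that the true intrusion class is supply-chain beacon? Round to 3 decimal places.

0.108

Multiply each prior by the joint likelihood of the signal pattern (using 1 − P(present | H) for each absent signal):
  cryptomining: 0.292 × 0.27 × 0.28 × (1 − 0.88) = 0.002649
  insider misuse: 0.400 × 0.38 × 0.76 × (1 − 0.63) = 0.042742
  port scan: 0.186 × 0.68 × 0.76 × (1 − 0.92) = 0.00769
  supply-chain beacon: 0.122 × 0.24 × 0.24 × (1 − 0.09) = 0.0063948
Marginal likelihood of the evidence = 0.059476.
P(supply-chain beacon | evidence) = 0.0063948 / 0.059476 ≈ 0.108.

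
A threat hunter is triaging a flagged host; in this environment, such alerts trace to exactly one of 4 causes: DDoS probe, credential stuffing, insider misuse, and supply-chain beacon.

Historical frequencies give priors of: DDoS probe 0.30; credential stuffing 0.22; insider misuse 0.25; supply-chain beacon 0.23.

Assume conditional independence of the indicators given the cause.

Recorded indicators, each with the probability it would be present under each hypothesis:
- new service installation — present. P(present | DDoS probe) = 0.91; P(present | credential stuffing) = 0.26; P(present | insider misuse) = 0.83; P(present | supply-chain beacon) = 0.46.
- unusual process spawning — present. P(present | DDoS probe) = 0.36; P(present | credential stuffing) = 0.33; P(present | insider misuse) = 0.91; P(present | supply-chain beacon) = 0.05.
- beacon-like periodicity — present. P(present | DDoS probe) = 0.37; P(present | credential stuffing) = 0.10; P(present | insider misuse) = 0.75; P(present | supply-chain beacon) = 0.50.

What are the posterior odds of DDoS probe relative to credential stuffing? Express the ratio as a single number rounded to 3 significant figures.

Unnormalized posterior weight (prior times the indicator likelihoods) for each of the two hypotheses:
  DDoS probe: 0.30 × 0.91 × 0.36 × 0.37 = 0.036364
  credential stuffing: 0.22 × 0.26 × 0.33 × 0.10 = 0.0018876
Posterior odds = 0.036364 / 0.0018876 ≈ 19.3.

19.3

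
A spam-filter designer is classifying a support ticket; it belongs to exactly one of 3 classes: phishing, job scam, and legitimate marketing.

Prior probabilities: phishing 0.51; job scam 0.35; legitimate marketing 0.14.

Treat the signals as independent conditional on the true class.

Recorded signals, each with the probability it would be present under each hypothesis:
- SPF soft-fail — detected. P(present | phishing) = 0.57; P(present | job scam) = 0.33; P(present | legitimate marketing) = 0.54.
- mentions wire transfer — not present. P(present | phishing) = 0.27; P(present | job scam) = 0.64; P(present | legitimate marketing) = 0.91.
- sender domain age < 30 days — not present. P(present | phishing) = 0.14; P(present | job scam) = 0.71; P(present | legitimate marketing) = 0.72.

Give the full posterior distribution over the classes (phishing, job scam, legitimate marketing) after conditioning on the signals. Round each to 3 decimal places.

0.929, 0.061, 0.010

By Bayes' rule with conditional independence, the unnormalized weight for each hypothesis is prior × ∏ likelihoods (using 1 − P(present | H) for each absent signal):
  phishing: 0.51 × 0.57 × (1 − 0.27) × (1 − 0.14) = 0.1825
  job scam: 0.35 × 0.33 × (1 − 0.64) × (1 − 0.71) = 0.012058
  legitimate marketing: 0.14 × 0.54 × (1 − 0.91) × (1 − 0.72) = 0.0019051
The unnormalized weights sum to 0.19646.
P(phishing | evidence) = 0.1825 / 0.19646 ≈ 0.929
P(job scam | evidence) = 0.012058 / 0.19646 ≈ 0.061
P(legitimate marketing | evidence) = 0.0019051 / 0.19646 ≈ 0.010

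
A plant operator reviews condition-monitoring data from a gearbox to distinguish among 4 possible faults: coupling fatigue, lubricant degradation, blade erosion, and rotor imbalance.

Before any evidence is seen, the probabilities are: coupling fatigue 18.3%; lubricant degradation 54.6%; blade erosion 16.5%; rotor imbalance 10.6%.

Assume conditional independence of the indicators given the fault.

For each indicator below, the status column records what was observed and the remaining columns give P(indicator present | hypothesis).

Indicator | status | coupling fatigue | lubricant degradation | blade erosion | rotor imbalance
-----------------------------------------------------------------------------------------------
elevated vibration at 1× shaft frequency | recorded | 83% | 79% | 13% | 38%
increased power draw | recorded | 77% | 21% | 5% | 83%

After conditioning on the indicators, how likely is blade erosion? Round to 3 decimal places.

Multiply each prior by the joint likelihood of the indicator pattern:
  coupling fatigue: 0.183 × 0.83 × 0.77 = 0.11696
  lubricant degradation: 0.546 × 0.79 × 0.21 = 0.090581
  blade erosion: 0.165 × 0.13 × 0.05 = 0.0010725
  rotor imbalance: 0.106 × 0.38 × 0.83 = 0.033432
Normalizing constant Z = 0.11696 + 0.090581 + 0.0010725 + 0.033432 = 0.24204.
P(blade erosion | evidence) = 0.0010725 / 0.24204 ≈ 0.004.

0.004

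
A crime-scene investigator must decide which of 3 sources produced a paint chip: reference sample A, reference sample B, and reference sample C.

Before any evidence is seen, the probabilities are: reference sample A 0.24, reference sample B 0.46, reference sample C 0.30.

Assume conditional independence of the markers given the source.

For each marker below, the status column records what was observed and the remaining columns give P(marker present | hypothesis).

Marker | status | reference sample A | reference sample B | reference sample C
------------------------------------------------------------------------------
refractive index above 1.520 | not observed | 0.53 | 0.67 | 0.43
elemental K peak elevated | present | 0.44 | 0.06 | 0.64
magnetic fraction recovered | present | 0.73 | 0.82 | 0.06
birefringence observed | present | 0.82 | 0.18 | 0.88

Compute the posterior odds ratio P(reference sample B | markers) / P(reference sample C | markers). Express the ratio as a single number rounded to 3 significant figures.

0.233

Unnormalized posterior weight (prior times the marker likelihoods) for each of the two hypotheses (using 1 − P(present | H) for each absent marker):
  reference sample B: 0.46 × (1 − 0.67) × 0.06 × 0.82 × 0.18 = 0.0013443
  reference sample C: 0.30 × (1 − 0.43) × 0.64 × 0.06 × 0.88 = 0.0057784
Odds(reference sample B : reference sample C) = 0.0013443 / 0.0057784 ≈ 0.233.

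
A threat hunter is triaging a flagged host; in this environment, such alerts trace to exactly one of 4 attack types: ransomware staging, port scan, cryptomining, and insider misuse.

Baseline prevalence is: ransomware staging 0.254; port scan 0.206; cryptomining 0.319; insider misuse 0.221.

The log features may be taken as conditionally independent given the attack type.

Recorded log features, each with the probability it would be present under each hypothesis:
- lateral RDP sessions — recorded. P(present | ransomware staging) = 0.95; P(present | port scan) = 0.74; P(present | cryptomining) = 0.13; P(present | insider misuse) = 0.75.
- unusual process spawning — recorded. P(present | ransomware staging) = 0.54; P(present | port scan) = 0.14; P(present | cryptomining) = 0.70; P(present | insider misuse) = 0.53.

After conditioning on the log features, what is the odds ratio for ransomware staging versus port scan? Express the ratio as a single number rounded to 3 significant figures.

6.11

The normalizing constant cancels in an odds ratio, so compute prior × likelihood for the two hypotheses only:
  ransomware staging: 0.254 × 0.95 × 0.54 = 0.1303
  port scan: 0.206 × 0.74 × 0.14 = 0.021342
Posterior odds = 0.1303 / 0.021342 ≈ 6.11.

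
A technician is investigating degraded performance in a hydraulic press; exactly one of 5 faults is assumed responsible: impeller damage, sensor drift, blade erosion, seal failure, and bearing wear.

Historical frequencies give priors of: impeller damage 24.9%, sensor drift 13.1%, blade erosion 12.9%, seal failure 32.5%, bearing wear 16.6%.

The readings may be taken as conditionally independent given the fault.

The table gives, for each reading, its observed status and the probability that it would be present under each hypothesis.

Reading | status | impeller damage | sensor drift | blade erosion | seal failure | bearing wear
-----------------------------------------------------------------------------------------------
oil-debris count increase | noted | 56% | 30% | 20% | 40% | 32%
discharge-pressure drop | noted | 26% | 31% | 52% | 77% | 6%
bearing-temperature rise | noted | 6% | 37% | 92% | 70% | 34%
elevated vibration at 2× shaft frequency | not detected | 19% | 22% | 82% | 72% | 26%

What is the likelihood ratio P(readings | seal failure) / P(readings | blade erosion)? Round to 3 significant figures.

3.51

Joint likelihood of the reading pattern under each hypothesis (using 1 − P(present | H) for each absent reading):
  seal failure: 0.40 × 0.77 × 0.70 × (1 − 0.72) = 0.060368
  blade erosion: 0.20 × 0.52 × 0.92 × (1 − 0.82) = 0.017222
Bayes factor = 0.060368 / 0.017222 ≈ 3.51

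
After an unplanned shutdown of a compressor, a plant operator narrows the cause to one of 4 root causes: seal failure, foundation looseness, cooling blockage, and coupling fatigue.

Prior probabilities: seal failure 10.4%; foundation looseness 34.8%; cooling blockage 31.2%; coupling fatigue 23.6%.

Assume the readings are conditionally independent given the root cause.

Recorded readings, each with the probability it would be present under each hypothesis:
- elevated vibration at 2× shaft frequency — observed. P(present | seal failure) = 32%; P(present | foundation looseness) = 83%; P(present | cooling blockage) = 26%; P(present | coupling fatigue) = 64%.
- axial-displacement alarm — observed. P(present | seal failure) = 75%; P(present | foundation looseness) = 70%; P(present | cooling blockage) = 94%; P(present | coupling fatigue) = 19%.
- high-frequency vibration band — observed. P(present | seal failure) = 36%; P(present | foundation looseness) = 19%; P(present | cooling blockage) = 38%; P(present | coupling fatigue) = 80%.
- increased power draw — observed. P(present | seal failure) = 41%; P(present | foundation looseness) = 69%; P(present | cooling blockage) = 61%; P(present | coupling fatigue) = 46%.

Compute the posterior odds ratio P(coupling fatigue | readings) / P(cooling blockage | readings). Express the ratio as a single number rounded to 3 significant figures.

0.597

Unnormalized posterior weight (prior times the reading likelihoods) for each of the two hypotheses:
  coupling fatigue: 0.236 × 0.64 × 0.19 × 0.80 × 0.46 = 0.010561
  cooling blockage: 0.312 × 0.26 × 0.94 × 0.38 × 0.61 = 0.017675
Posterior odds = 0.010561 / 0.017675 ≈ 0.597.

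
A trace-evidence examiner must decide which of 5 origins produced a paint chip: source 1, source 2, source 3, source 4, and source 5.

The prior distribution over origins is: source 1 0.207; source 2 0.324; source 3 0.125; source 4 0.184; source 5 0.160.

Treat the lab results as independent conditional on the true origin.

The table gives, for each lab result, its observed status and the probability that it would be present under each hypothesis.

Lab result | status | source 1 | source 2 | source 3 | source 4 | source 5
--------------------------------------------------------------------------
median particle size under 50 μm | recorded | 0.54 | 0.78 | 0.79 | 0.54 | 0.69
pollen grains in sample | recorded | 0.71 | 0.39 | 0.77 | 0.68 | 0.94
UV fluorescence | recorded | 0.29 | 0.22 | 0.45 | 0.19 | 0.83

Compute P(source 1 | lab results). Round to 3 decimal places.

By Bayes' rule with conditional independence, the unnormalized weight for each hypothesis is prior × ∏ likelihoods:
  source 1: 0.207 × 0.54 × 0.71 × 0.29 = 0.023016
  source 2: 0.324 × 0.78 × 0.39 × 0.22 = 0.021683
  source 3: 0.125 × 0.79 × 0.77 × 0.45 = 0.034217
  source 4: 0.184 × 0.54 × 0.68 × 0.19 = 0.012837
  source 5: 0.160 × 0.69 × 0.94 × 0.83 = 0.086134
Marginal likelihood of the evidence = 0.17789.
P(source 1 | evidence) = 0.023016 / 0.17789 ≈ 0.129.

0.129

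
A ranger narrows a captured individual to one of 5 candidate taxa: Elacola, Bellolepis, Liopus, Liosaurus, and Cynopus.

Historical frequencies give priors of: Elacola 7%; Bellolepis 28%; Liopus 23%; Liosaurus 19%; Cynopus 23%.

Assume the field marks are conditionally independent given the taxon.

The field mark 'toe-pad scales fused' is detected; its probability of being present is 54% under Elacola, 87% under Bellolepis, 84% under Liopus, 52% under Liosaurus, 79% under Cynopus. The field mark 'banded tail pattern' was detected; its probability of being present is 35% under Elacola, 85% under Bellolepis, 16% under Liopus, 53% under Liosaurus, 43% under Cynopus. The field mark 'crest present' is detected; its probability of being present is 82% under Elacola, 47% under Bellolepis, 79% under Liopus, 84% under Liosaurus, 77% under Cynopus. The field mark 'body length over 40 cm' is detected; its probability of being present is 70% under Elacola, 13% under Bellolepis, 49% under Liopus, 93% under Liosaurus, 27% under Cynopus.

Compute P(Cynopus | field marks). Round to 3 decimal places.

0.182

For each hypothesis, the unnormalized posterior weight is prior × product of the field mark likelihoods:
  Elacola: 0.07 × 0.54 × 0.35 × 0.82 × 0.70 = 0.007594
  Bellolepis: 0.28 × 0.87 × 0.85 × 0.47 × 0.13 = 0.012651
  Liopus: 0.23 × 0.84 × 0.16 × 0.79 × 0.49 = 0.011966
  Liosaurus: 0.19 × 0.52 × 0.53 × 0.84 × 0.93 = 0.040907
  Cynopus: 0.23 × 0.79 × 0.43 × 0.77 × 0.27 = 0.016243
Normalizing constant Z = 0.007594 + 0.012651 + 0.011966 + 0.040907 + 0.016243 = 0.089362.
P(Cynopus | evidence) = 0.016243 / 0.089362 ≈ 0.182.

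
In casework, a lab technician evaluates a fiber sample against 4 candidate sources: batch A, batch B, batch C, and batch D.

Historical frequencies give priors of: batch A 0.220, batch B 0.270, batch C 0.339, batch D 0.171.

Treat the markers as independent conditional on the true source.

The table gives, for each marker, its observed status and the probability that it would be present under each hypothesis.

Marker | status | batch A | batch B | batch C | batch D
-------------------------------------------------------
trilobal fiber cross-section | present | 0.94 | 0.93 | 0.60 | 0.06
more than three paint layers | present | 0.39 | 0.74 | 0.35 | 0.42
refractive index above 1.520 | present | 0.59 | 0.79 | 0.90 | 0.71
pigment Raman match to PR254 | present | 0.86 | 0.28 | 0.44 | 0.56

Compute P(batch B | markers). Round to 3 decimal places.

For each hypothesis, the unnormalized posterior weight is prior × product of the marker likelihoods:
  batch A: 0.220 × 0.94 × 0.39 × 0.59 × 0.86 = 0.040923
  batch B: 0.270 × 0.93 × 0.74 × 0.79 × 0.28 = 0.041102
  batch C: 0.339 × 0.60 × 0.35 × 0.90 × 0.44 = 0.028191
  batch D: 0.171 × 0.06 × 0.42 × 0.71 × 0.56 = 0.0017133
Normalizing constant Z = 0.040923 + 0.041102 + 0.028191 + 0.0017133 = 0.11193.
P(batch B | evidence) = 0.041102 / 0.11193 ≈ 0.367.

0.367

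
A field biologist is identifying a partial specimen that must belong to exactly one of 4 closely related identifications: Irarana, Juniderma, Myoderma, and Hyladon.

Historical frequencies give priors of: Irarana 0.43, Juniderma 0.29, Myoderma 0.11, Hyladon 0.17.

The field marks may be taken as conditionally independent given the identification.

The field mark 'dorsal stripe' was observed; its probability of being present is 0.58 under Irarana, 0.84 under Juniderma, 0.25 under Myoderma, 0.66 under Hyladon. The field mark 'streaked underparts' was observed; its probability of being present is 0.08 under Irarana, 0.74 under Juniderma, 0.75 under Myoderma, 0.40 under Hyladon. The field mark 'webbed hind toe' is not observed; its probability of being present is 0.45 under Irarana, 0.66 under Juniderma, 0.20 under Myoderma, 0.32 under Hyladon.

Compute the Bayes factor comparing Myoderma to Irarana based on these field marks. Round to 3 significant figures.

Joint likelihood of the field mark pattern under each hypothesis (using 1 − P(present | H) for each absent field mark):
  Myoderma: 0.25 × 0.75 × (1 − 0.20) = 0.15
  Irarana: 0.58 × 0.08 × (1 − 0.45) = 0.02552
Bayes factor = 0.15 / 0.02552 ≈ 5.88

5.88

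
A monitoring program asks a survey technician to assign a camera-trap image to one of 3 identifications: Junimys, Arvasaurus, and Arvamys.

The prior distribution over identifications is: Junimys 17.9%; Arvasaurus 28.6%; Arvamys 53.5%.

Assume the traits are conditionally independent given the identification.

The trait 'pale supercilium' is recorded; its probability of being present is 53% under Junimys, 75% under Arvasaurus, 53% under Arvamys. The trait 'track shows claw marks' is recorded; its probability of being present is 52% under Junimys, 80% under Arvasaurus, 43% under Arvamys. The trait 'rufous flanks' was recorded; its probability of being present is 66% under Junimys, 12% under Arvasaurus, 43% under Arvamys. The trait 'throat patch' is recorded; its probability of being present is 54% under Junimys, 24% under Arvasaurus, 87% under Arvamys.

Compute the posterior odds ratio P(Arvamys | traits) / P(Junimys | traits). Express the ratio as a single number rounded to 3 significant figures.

2.59

Unnormalized posterior weight (prior times the trait likelihoods) for each of the two hypotheses:
  Arvamys: 0.535 × 0.53 × 0.43 × 0.43 × 0.87 = 0.045613
  Junimys: 0.179 × 0.53 × 0.52 × 0.66 × 0.54 = 0.017582
Posterior odds = 0.045613 / 0.017582 ≈ 2.59.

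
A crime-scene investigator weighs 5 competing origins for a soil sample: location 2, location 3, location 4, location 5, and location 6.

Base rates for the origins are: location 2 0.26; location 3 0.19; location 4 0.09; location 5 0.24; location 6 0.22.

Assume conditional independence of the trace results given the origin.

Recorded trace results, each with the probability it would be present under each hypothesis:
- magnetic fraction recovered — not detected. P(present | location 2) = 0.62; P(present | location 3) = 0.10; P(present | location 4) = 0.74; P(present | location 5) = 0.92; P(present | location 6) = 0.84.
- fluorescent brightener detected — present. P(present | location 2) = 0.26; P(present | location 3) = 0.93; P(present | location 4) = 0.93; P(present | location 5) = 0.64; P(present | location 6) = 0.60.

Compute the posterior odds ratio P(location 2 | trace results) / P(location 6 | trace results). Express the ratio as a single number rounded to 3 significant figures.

1.22

The normalizing constant cancels in an odds ratio, so compute prior × likelihood for the two hypotheses only (using 1 − P(present | H) for each absent trace result):
  location 2: 0.26 × (1 − 0.62) × 0.26 = 0.025688
  location 6: 0.22 × (1 − 0.84) × 0.60 = 0.02112
Odds(location 2 : location 6) = 0.025688 / 0.02112 ≈ 1.22.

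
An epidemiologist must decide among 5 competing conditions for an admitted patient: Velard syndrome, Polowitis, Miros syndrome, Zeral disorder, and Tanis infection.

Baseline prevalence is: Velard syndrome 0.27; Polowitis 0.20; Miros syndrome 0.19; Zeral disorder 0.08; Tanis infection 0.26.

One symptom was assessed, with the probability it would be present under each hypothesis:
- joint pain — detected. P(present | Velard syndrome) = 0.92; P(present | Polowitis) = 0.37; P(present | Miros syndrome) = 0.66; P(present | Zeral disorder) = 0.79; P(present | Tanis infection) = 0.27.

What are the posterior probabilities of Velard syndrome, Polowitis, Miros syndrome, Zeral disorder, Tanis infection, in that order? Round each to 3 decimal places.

Multiply each prior by the likelihood of the symptom:
  Velard syndrome: 0.27 × 0.92 = 0.2484
  Polowitis: 0.20 × 0.37 = 0.074
  Miros syndrome: 0.19 × 0.66 = 0.1254
  Zeral disorder: 0.08 × 0.79 = 0.0632
  Tanis infection: 0.26 × 0.27 = 0.0702
Normalizing constant Z = 0.2484 + 0.074 + 0.1254 + 0.0632 + 0.0702 = 0.5812.
P(Velard syndrome | evidence) = 0.2484 / 0.5812 ≈ 0.427
P(Polowitis | evidence) = 0.074 / 0.5812 ≈ 0.127
P(Miros syndrome | evidence) = 0.1254 / 0.5812 ≈ 0.216
P(Zeral disorder | evidence) = 0.0632 / 0.5812 ≈ 0.109
P(Tanis infection | evidence) = 0.0702 / 0.5812 ≈ 0.121

0.427, 0.127, 0.216, 0.109, 0.121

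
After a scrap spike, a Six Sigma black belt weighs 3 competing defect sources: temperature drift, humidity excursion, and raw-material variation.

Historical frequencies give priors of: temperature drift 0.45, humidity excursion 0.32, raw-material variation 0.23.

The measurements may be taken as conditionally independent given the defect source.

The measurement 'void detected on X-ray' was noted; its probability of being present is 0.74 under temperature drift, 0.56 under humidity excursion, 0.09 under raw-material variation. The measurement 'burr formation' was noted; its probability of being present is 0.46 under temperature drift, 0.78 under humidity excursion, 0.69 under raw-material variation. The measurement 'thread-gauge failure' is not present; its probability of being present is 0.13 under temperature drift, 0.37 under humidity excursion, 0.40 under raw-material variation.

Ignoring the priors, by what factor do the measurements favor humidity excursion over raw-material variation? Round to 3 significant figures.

The Bayes factor is the ratio of the joint likelihoods of the measurement pattern under the two hypotheses (using 1 − P(present | H) for each absent measurement).
  humidity excursion: 0.56 × 0.78 × (1 − 0.37) = 0.27518
  raw-material variation: 0.09 × 0.69 × (1 − 0.40) = 0.03726
Bayes factor = 0.27518 / 0.03726 ≈ 7.39

7.39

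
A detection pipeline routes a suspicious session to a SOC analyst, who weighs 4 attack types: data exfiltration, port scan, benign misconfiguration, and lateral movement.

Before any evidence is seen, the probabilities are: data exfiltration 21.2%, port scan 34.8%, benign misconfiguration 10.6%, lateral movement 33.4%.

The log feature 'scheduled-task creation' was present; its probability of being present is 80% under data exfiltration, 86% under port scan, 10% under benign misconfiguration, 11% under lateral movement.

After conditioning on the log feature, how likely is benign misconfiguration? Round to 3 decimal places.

Multiply each prior by the likelihood of the log feature:
  data exfiltration: 0.212 × 0.80 = 0.1696
  port scan: 0.348 × 0.86 = 0.29928
  benign misconfiguration: 0.106 × 0.10 = 0.0106
  lateral movement: 0.334 × 0.11 = 0.03674
Marginal likelihood of the evidence = 0.51622.
P(benign misconfiguration | evidence) = 0.0106 / 0.51622 ≈ 0.021.

0.021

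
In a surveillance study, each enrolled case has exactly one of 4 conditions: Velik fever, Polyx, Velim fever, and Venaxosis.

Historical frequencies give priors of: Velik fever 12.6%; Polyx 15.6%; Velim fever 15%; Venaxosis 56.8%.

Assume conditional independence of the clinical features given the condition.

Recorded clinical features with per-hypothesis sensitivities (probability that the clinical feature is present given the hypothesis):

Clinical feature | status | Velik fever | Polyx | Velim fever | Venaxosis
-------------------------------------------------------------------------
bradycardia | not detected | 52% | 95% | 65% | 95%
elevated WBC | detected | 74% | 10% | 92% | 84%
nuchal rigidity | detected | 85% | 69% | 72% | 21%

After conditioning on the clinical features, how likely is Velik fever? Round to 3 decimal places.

0.485

Multiply each prior by the joint likelihood of the clinical feature pattern (using 1 − P(present | H) for each absent clinical feature):
  Velik fever: 0.126 × (1 − 0.52) × 0.74 × 0.85 = 0.038042
  Polyx: 0.156 × (1 − 0.95) × 0.10 × 0.69 = 0.0005382
  Velim fever: 0.150 × (1 − 0.65) × 0.92 × 0.72 = 0.034776
  Venaxosis: 0.568 × (1 − 0.95) × 0.84 × 0.21 = 0.0050098
The unnormalized weights sum to 0.078366.
P(Velik fever | evidence) = 0.038042 / 0.078366 ≈ 0.485.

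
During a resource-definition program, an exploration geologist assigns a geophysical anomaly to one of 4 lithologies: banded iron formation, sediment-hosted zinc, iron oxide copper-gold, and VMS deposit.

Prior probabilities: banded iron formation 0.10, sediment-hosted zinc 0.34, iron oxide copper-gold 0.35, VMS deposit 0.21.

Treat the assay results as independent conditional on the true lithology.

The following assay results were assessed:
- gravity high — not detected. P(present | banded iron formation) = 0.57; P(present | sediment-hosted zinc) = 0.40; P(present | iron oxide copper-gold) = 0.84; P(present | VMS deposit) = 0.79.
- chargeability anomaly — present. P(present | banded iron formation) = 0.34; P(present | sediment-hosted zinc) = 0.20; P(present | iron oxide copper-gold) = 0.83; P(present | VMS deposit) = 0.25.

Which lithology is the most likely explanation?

iron oxide copper-gold

By Bayes' rule with conditional independence, the unnormalized weight for each hypothesis is prior × ∏ likelihoods (using 1 − P(present | H) for each absent assay result):
  banded iron formation: 0.10 × (1 − 0.57) × 0.34 = 0.01462
  sediment-hosted zinc: 0.34 × (1 − 0.40) × 0.20 = 0.0408
  iron oxide copper-gold: 0.35 × (1 − 0.84) × 0.83 = 0.04648
  VMS deposit: 0.21 × (1 − 0.79) × 0.25 = 0.011025
Normalizing constant Z = 0.01462 + 0.0408 + 0.04648 + 0.011025 = 0.11293.
P(banded iron formation | evidence) ≈ 0.01462 / 0.11293 ≈ 0.129
P(sediment-hosted zinc | evidence) ≈ 0.0408 / 0.11293 ≈ 0.361
P(iron oxide copper-gold | evidence) ≈ 0.04648 / 0.11293 ≈ 0.412
P(VMS deposit | evidence) ≈ 0.011025 / 0.11293 ≈ 0.098
The largest is 0.412, so iron oxide copper-gold is most probable.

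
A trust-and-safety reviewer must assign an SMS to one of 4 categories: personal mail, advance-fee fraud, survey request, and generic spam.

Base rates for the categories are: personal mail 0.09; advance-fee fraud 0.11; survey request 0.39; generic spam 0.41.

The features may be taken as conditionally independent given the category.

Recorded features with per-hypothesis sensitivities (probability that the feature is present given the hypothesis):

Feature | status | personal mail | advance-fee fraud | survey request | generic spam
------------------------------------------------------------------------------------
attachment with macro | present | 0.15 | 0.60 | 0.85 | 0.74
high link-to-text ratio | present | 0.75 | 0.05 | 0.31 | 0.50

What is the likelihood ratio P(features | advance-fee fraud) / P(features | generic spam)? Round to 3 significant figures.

Joint likelihood of the feature pattern under each hypothesis:
  advance-fee fraud: 0.60 × 0.05 = 0.03
  generic spam: 0.74 × 0.50 = 0.37
Bayes factor = 0.03 / 0.37 ≈ 0.0811

0.0811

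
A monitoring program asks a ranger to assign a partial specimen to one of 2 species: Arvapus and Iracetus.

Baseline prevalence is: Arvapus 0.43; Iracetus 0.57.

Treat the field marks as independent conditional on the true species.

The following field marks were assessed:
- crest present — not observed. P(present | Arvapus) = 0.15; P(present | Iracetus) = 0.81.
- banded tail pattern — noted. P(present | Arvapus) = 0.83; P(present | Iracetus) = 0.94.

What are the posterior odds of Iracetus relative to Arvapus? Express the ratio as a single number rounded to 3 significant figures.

0.336

Posterior odds equal prior odds times the likelihood ratio; only the two competing hypotheses matter (using 1 − P(present | H) for each absent field mark).
  Iracetus: 0.57 × (1 − 0.81) × 0.94 = 0.1018
  Arvapus: 0.43 × (1 − 0.15) × 0.83 = 0.30336
Posterior odds = 0.1018 / 0.30336 ≈ 0.336.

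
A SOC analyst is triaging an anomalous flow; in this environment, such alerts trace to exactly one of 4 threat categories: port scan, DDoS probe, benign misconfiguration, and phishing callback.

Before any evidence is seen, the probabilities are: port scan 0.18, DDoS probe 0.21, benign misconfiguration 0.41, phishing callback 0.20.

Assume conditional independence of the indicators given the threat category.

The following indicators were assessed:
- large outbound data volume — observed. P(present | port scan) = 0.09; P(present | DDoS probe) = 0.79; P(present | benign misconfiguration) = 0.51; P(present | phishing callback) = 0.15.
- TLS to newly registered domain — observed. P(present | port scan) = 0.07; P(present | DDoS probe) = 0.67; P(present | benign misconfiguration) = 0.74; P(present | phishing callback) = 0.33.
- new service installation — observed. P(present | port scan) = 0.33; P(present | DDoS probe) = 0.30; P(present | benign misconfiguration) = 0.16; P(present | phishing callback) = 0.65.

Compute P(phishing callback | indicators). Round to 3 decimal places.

For each hypothesis, the unnormalized posterior weight is prior × product of the indicator likelihoods:
  port scan: 0.18 × 0.09 × 0.07 × 0.33 = 0.00037422
  DDoS probe: 0.21 × 0.79 × 0.67 × 0.30 = 0.033346
  benign misconfiguration: 0.41 × 0.51 × 0.74 × 0.16 = 0.024757
  phishing callback: 0.20 × 0.15 × 0.33 × 0.65 = 0.006435
Normalizing constant Z = 0.00037422 + 0.033346 + 0.024757 + 0.006435 = 0.064913.
P(phishing callback | evidence) = 0.006435 / 0.064913 ≈ 0.099.

0.099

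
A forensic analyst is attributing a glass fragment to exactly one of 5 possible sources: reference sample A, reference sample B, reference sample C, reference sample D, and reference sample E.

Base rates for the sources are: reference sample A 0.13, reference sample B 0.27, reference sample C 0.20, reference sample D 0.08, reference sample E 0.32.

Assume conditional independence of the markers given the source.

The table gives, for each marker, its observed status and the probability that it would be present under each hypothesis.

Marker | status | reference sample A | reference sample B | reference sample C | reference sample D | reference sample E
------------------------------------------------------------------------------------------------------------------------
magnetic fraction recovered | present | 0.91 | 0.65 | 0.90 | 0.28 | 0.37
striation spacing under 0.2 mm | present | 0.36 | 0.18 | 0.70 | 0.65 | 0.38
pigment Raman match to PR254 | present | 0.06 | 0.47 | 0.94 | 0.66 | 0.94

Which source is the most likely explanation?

By Bayes' rule with conditional independence, the unnormalized weight for each hypothesis is prior × ∏ likelihoods:
  reference sample A: 0.13 × 0.91 × 0.36 × 0.06 = 0.0025553
  reference sample B: 0.27 × 0.65 × 0.18 × 0.47 = 0.014847
  reference sample C: 0.20 × 0.90 × 0.70 × 0.94 = 0.11844
  reference sample D: 0.08 × 0.28 × 0.65 × 0.66 = 0.0096096
  reference sample E: 0.32 × 0.37 × 0.38 × 0.94 = 0.042292
Marginal likelihood of the evidence = 0.18774.
P(reference sample A | evidence) ≈ 0.0025553 / 0.18774 ≈ 0.014
P(reference sample B | evidence) ≈ 0.014847 / 0.18774 ≈ 0.079
P(reference sample C | evidence) ≈ 0.11844 / 0.18774 ≈ 0.631
P(reference sample D | evidence) ≈ 0.0096096 / 0.18774 ≈ 0.051
P(reference sample E | evidence) ≈ 0.042292 / 0.18774 ≈ 0.225
The largest is 0.631, so reference sample C is most probable.

reference sample C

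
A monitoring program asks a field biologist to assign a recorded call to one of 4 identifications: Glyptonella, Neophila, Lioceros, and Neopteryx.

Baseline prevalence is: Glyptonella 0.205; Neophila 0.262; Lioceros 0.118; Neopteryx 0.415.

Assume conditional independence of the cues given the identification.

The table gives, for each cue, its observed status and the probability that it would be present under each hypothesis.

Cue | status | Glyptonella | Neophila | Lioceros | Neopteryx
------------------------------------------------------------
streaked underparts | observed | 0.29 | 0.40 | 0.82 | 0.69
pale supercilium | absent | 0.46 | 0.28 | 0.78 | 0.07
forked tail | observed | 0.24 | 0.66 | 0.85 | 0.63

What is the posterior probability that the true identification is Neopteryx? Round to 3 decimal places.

0.689

For each hypothesis, the unnormalized posterior weight is prior × product of the cue likelihoods (using 1 − P(present | H) for each absent cue):
  Glyptonella: 0.205 × 0.29 × (1 − 0.46) × 0.24 = 0.0077047
  Neophila: 0.262 × 0.40 × (1 − 0.28) × 0.66 = 0.049801
  Lioceros: 0.118 × 0.82 × (1 − 0.78) × 0.85 = 0.018094
  Neopteryx: 0.415 × 0.69 × (1 − 0.07) × 0.63 = 0.16777
The unnormalized weights sum to 0.24337.
P(Neopteryx | evidence) = 0.16777 / 0.24337 ≈ 0.689.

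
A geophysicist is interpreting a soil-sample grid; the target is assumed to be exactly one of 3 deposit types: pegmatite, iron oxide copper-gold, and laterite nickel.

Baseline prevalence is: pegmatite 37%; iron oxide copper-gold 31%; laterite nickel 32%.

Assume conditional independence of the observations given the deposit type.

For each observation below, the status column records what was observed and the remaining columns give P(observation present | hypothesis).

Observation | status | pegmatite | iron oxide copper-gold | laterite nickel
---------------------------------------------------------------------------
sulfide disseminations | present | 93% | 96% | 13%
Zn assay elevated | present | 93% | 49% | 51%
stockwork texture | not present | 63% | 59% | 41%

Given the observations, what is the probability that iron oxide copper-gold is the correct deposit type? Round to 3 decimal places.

0.314

For each hypothesis, the unnormalized posterior weight is prior × product of the observation likelihoods (using 1 − P(present | H) for each absent observation):
  pegmatite: 0.37 × 0.93 × 0.93 × (1 − 0.63) = 0.1184
  iron oxide copper-gold: 0.31 × 0.96 × 0.49 × (1 − 0.59) = 0.059788
  laterite nickel: 0.32 × 0.13 × 0.51 × (1 − 0.41) = 0.012517
Marginal likelihood of the evidence = 0.19071.
P(iron oxide copper-gold | evidence) = 0.059788 / 0.19071 ≈ 0.314.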